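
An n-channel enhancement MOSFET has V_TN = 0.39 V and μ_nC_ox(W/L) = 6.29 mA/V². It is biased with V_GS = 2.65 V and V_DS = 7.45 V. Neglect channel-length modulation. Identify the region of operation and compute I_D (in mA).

Saturation; I_D = 16.1 mA

V_ov = V_GS − V_TN = 2.65 − 0.39 = 2.26 V.
Since V_DS = 7.45 V ≥ V_ov = 2.26 V, the device is in saturation.
I_D = ½ k_n V_ov² = 0.5 × 6.29 × 2.26² = 16.1 mA.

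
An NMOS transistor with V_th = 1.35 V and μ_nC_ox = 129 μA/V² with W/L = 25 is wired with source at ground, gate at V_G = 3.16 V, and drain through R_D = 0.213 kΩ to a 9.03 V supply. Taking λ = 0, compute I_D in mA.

I_D = 5.28 mA

V_GS = V_G = 3.16 V, so V_ov = 3.16 − 1.35 = 1.81 V.
k_n = μ_nC_ox · (W/L) = 3.225 mA/V².
Assume saturation: I_D = ½ k_n V_ov² = 0.5 × 3.225 × 1.81² = 5.28 mA, giving V_DS = V_DD − I_D R_D = 9.03 − 5.28 × 0.213 = 7.9 V.
V_DS = 7.9 V ≥ V_ov = 1.81 V, confirming saturation.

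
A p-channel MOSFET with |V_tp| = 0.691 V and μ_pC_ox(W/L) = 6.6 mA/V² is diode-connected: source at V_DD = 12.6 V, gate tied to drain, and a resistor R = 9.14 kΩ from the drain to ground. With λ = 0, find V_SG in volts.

V_SG = 1.30 V

With gate tied to drain, V_SG = V_SD ≥ V_SG − |V_tp|, so the device is in saturation.
KCL at the drain: ½ k_p (V_SG − |V_tp|)² = (V_DD − V_SG)/R.
Let x = V_SG − 0.691. Then 30.2 x² + x − 11.91 = 0, giving x = 0.612 V (positive root), so V_SG = 1.3 V.
I_D = (V_DD − V_SG)/R = (12.6 − 1.3) / 9.14 = 1.24 mA.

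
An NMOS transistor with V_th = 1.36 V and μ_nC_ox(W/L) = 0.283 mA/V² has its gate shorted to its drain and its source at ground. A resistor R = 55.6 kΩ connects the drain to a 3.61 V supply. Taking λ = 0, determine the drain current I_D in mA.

With gate tied to drain, V_GS = V_DS ≥ V_GS − V_th, so the device is in saturation.
KCL at the drain: ½ k_n (V_GS − V_th)² = (V_DD − V_GS)/R.
Let x = V_GS − 1.36. Then 7.87 x² + x − 2.25 = 0, giving x = 0.475 V (positive root), so V_GS = 1.83 V.
I_D = (V_DD − V_GS)/R = (3.61 − 1.83) / 55.6 = 0.0319 mA.

I_D = 0.0319 mA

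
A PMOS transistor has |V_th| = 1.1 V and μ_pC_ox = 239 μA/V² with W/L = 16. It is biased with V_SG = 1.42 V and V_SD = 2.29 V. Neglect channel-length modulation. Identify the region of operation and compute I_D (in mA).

Saturation; I_D = 0.196 mA

k_p = μ_pC_ox · (W/L) = 3.824 mA/V².
V_ov = V_SG − |V_th| = 1.42 − 1.1 = 0.32 V.
Since V_SD = 2.29 V ≥ V_ov = 0.32 V, the device is in saturation.
I_D = ½ k_p V_ov² = 0.5 × 3.824 × 0.32² = 0.196 mA.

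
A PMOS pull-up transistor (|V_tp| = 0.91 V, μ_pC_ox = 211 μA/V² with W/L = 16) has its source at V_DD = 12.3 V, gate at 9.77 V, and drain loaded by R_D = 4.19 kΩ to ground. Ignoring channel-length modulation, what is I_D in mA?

I_D = 2.78 mA

V_SG = V_DD − V_G = 12.3 − 9.77 = 2.53 V, so V_ov = 2.53 − 0.91 = 1.62 V.
k_p = μ_pC_ox · (W/L) = 3.376 mA/V².
Assume saturation: I_D = ½ k_p V_ov² = 0.5 × 3.376 × 1.62² = 4.43 mA, giving V_SD = V_DD − I_D R_D = 12.3 − 4.43 × 4.19 = -6.26 V.
But -6.26 V < V_ov = 1.62 V, so the device is actually in triode.
In triode I_D = k_p[V_ov V_SD − ½ V_SD²] and I_D = (V_DD − V_SD)/R_D. Equating: 7.07 V_SD² − 23.92 V_SD + 12.3 = 0, giving V_SD = 0.633 V (the root below V_ov).
I_D = (12.3 − 0.633) / 4.19 = 2.78 mA.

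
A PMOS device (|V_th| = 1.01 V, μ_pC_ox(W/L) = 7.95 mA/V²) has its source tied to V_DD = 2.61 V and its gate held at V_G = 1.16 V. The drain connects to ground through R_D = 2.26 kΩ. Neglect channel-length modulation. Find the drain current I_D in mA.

V_SG = V_DD − V_G = 2.61 − 1.16 = 1.45 V, so V_ov = 1.45 − 1.01 = 0.44 V.
Assume saturation: I_D = ½ k_p V_ov² = 0.5 × 7.95 × 0.44² = 0.77 mA, giving V_SD = V_DD − I_D R_D = 2.61 − 0.77 × 2.26 = 0.871 V.
V_SD = 0.871 V ≥ V_ov = 0.44 V, confirming saturation.

I_D = 0.770 mA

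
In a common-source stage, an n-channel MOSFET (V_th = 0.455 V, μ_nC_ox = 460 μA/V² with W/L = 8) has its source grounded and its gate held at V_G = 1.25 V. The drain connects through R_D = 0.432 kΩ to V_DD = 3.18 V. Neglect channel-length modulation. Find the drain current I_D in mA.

V_GS = V_G = 1.25 V, so V_ov = 1.25 − 0.455 = 0.795 V.
k_n = μ_nC_ox · (W/L) = 3.68 mA/V².
Assume saturation: I_D = ½ k_n V_ov² = 0.5 × 3.68 × 0.795² = 1.16 mA, giving V_DS = V_DD − I_D R_D = 3.18 − 1.16 × 0.432 = 2.68 V.
V_DS = 2.68 V ≥ V_ov = 0.795 V, confirming saturation.

I_D = 1.16 mA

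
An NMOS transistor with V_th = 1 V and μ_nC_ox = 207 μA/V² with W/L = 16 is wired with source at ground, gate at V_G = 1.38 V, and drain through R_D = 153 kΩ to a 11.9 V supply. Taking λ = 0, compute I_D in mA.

I_D = 0.0773 mA

V_GS = V_G = 1.38 V, so V_ov = 1.38 − 1 = 0.38 V.
k_n = μ_nC_ox · (W/L) = 3.312 mA/V².
Assume saturation: I_D = ½ k_n V_ov² = 0.5 × 3.312 × 0.38² = 0.239 mA, giving V_DS = V_DD − I_D R_D = 11.9 − 0.239 × 153 = -24.7 V.
But -24.7 V < V_ov = 0.38 V, so the device is actually in triode.
In triode I_D = k_n[V_ov V_DS − ½ V_DS²] and I_D = (V_DD − V_DS)/R_D. Equating: 253 V_DS² − 193.6 V_DS + 11.9 = 0, giving V_DS = 0.0674 V (the root below V_ov).
I_D = (11.9 − 0.0674) / 153 = 0.0773 mA.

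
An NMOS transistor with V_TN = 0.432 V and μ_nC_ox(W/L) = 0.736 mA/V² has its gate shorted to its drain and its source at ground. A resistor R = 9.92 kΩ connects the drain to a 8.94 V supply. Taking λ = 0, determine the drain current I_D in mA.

With gate tied to drain, V_GS = V_DS ≥ V_GS − V_TN, so the device is in saturation.
KCL at the drain: ½ k_n (V_GS − V_TN)² = (V_DD − V_GS)/R.
Let x = V_GS − 0.432. Then 3.65 x² + x − 8.508 = 0, giving x = 1.4 V (positive root), so V_GS = 1.83 V.
I_D = (V_DD − V_GS)/R = (8.94 − 1.83) / 9.92 = 0.717 mA.

I_D = 0.717 mA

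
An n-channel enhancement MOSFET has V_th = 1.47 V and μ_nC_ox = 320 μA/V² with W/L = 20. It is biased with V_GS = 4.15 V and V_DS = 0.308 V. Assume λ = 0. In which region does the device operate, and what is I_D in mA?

Triode; I_D = 4.98 mA

k_n = μ_nC_ox · (W/L) = 6.4 mA/V².
V_ov = V_GS − V_th = 4.15 − 1.47 = 2.68 V.
Since V_DS = 0.308 V < V_ov = 2.68 V, the device is in the triode region.
I_D = k_n [V_ov · V_DS − ½ V_DS²] = 6.4 × [2.68 × 0.308 − 0.5 × 0.308²] = 4.98 mA.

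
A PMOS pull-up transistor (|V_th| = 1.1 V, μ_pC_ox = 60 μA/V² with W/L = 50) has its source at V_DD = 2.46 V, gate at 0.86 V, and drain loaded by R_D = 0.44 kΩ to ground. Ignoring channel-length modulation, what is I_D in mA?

I_D = 0.375 mA

V_SG = V_DD − V_G = 2.46 − 0.86 = 1.6 V, so V_ov = 1.6 − 1.1 = 0.5 V.
k_p = μ_pC_ox · (W/L) = 3 mA/V².
Assume saturation: I_D = ½ k_p V_ov² = 0.5 × 3 × 0.5² = 0.375 mA, giving V_SD = V_DD − I_D R_D = 2.46 − 0.375 × 0.44 = 2.29 V.
V_SD = 2.29 V ≥ V_ov = 0.5 V, confirming saturation.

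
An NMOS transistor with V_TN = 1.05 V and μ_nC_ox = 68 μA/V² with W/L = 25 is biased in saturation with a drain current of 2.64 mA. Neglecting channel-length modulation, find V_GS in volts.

k_n = μ_nC_ox · (W/L) = 1.7 mA/V².
In saturation I_D = ½ k_n (V_GS − V_TN)², so V_GS − V_TN = √(2 I_D / k_n) = √(2 × 2.64 / 1.7) = 1.76 V.
V_GS = 1.05 + 1.76 = 2.81 V.

V_GS = 2.81 V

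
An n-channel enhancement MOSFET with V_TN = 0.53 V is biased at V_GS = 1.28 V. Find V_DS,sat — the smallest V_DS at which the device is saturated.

The boundary between triode and saturation is V_DS = V_GS − V_TN = V_ov.
V_ov = 1.28 − 0.53 = 0.75 V.

V_DS,sat = 0.750 V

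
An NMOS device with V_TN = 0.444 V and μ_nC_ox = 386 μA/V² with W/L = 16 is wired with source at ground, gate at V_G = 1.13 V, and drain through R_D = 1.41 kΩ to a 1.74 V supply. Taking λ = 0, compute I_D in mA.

I_D = 1.01 mA

V_GS = V_G = 1.13 V, so V_ov = 1.13 − 0.444 = 0.686 V.
k_n = μ_nC_ox · (W/L) = 6.176 mA/V².
Assume saturation: I_D = ½ k_n V_ov² = 0.5 × 6.176 × 0.686² = 1.45 mA, giving V_DS = V_DD − I_D R_D = 1.74 − 1.45 × 1.41 = -0.309 V.
But -0.309 V < V_ov = 0.686 V, so the device is actually in triode.
In triode I_D = k_n[V_ov V_DS − ½ V_DS²] and I_D = (V_DD − V_DS)/R_D. Equating: 4.35 V_DS² − 6.974 V_DS + 1.74 = 0, giving V_DS = 0.309 V (the root below V_ov).
I_D = (1.74 − 0.309) / 1.41 = 1.01 mA.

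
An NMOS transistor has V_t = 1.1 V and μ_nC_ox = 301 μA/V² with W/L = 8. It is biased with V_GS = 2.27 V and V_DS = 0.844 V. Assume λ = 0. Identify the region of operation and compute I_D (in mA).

Triode; I_D = 1.52 mA

k_n = μ_nC_ox · (W/L) = 2.408 mA/V².
V_ov = V_GS − V_t = 2.27 − 1.1 = 1.17 V.
Since V_DS = 0.844 V < V_ov = 1.17 V, the device is in the triode region.
I_D = k_n [V_ov · V_DS − ½ V_DS²] = 2.408 × [1.17 × 0.844 − 0.5 × 0.844²] = 1.52 mA.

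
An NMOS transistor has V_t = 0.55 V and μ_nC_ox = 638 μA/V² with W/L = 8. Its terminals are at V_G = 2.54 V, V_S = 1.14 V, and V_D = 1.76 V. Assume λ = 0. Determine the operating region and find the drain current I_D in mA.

V_GS = V_G − V_S = 2.54 − 1.14 = 1.4 V; V_DS = V_D − V_S = 1.76 − 1.14 = 0.62 V.
k_n = μ_nC_ox · (W/L) = 5.104 mA/V².
V_ov = V_GS − V_t = 1.4 − 0.55 = 0.85 V.
Since V_DS = 0.62 V < V_ov = 0.85 V, the device is in the triode region.
I_D = k_n [V_ov · V_DS − ½ V_DS²] = 5.104 × [0.85 × 0.62 − 0.5 × 0.62²] = 1.71 mA.

Triode; I_D = 1.71 mA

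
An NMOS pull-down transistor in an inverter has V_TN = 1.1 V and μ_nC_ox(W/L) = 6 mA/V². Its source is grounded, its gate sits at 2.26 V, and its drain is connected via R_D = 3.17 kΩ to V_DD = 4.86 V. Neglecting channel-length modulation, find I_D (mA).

V_GS = V_G = 2.26 V, so V_ov = 2.26 − 1.1 = 1.16 V.
Assume saturation: I_D = ½ k_n V_ov² = 0.5 × 6 × 1.16² = 4.04 mA, giving V_DS = V_DD − I_D R_D = 4.86 − 4.04 × 3.17 = -7.94 V.
But -7.94 V < V_ov = 1.16 V, so the device is actually in triode.
In triode I_D = k_n[V_ov V_DS − ½ V_DS²] and I_D = (V_DD − V_DS)/R_D. Equating: 9.51 V_DS² − 23.06 V_DS + 4.86 = 0, giving V_DS = 0.233 V (the root below V_ov).
I_D = (4.86 − 0.233) / 3.17 = 1.46 mA.

I_D = 1.46 mA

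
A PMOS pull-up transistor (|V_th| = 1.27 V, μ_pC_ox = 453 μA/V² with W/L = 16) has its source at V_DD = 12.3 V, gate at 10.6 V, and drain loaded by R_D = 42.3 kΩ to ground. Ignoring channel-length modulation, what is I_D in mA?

I_D = 0.288 mA

V_SG = V_DD − V_G = 12.3 − 10.6 = 1.7 V, so V_ov = 1.7 − 1.27 = 0.43 V.
k_p = μ_pC_ox · (W/L) = 7.248 mA/V².
Assume saturation: I_D = ½ k_p V_ov² = 0.5 × 7.248 × 0.43² = 0.67 mA, giving V_SD = V_DD − I_D R_D = 12.3 − 0.67 × 42.3 = -16 V.
But -16 V < V_ov = 0.43 V, so the device is actually in triode.
In triode I_D = k_p[V_ov V_SD − ½ V_SD²] and I_D = (V_DD − V_SD)/R_D. Equating: 153 V_SD² − 132.8 V_SD + 12.3 = 0, giving V_SD = 0.105 V (the root below V_ov).
I_D = (12.3 − 0.105) / 42.3 = 0.288 mA.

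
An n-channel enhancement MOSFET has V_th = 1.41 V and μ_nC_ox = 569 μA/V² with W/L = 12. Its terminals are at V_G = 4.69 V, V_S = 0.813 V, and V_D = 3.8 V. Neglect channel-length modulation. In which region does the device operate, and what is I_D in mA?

V_GS = V_G − V_S = 4.69 − 0.813 = 3.88 V; V_DS = V_D − V_S = 3.8 − 0.813 = 2.99 V.
k_n = μ_nC_ox · (W/L) = 6.828 mA/V².
V_ov = V_GS − V_th = 3.88 − 1.41 = 2.47 V.
Since V_DS = 2.99 V ≥ V_ov = 2.47 V, the device is in saturation.
I_D = ½ k_n V_ov² = 0.5 × 6.828 × 2.47² = 20.8 mA.

Saturation; I_D = 20.8 mA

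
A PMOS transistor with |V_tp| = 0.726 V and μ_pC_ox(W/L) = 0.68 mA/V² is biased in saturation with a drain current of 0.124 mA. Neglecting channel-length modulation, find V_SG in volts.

V_SG = 1.33 V

In saturation I_D = ½ k_p (V_SG − |V_tp|)², so V_SG − |V_tp| = √(2 I_D / k_p) = √(2 × 0.124 / 0.68) = 0.604 V.
V_SG = 0.726 + 0.604 = 1.33 V.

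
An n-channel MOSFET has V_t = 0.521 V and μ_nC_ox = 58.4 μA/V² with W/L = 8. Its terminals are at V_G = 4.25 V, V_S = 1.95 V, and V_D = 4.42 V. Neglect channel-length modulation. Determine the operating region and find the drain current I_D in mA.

Saturation; I_D = 0.739 mA

V_GS = V_G − V_S = 4.25 − 1.95 = 2.3 V; V_DS = V_D − V_S = 4.42 − 1.95 = 2.47 V.
k_n = μ_nC_ox · (W/L) = 0.4672 mA/V².
V_ov = V_GS − V_t = 2.3 − 0.521 = 1.78 V.
Since V_DS = 2.47 V ≥ V_ov = 1.78 V, the device is in saturation.
I_D = ½ k_n V_ov² = 0.5 × 0.4672 × 1.78² = 0.739 mA.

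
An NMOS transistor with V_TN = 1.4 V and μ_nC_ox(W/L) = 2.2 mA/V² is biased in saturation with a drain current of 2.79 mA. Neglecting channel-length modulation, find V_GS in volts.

In saturation I_D = ½ k_n (V_GS − V_TN)², so V_GS − V_TN = √(2 I_D / k_n) = √(2 × 2.79 / 2.2) = 1.59 V.
V_GS = 1.4 + 1.59 = 2.99 V.

V_GS = 2.99 V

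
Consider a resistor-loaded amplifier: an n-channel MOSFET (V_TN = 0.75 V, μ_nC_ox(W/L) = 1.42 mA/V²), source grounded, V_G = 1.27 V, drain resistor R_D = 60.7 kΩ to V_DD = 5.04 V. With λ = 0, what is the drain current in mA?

V_GS = V_G = 1.27 V, so V_ov = 1.27 − 0.75 = 0.52 V.
Assume saturation: I_D = ½ k_n V_ov² = 0.5 × 1.42 × 0.52² = 0.192 mA, giving V_DS = V_DD − I_D R_D = 5.04 − 0.192 × 60.7 = -6.61 V.
But -6.61 V < V_ov = 0.52 V, so the device is actually in triode.
In triode I_D = k_n[V_ov V_DS − ½ V_DS²] and I_D = (V_DD − V_DS)/R_D. Equating: 43.1 V_DS² − 45.82 V_DS + 5.04 = 0, giving V_DS = 0.125 V (the root below V_ov).
I_D = (5.04 − 0.125) / 60.7 = 0.081 mA.

I_D = 0.0810 mA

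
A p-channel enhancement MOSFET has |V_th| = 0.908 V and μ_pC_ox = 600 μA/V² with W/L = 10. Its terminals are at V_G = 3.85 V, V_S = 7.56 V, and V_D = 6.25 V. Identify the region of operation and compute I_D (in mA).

V_SG = V_S − V_G = 7.56 − 3.85 = 3.71 V; V_SD = V_S − V_D = 7.56 − 6.25 = 1.31 V.
k_p = μ_pC_ox · (W/L) = 6 mA/V².
V_ov = V_SG − |V_th| = 3.71 − 0.908 = 2.8 V.
Since V_SD = 1.31 V < V_ov = 2.8 V, the device is in the triode region.
I_D = k_p [V_ov · V_SD − ½ V_SD²] = 6 × [2.8 × 1.31 − 0.5 × 1.31²] = 16.9 mA.

Triode; I_D = 16.9 mA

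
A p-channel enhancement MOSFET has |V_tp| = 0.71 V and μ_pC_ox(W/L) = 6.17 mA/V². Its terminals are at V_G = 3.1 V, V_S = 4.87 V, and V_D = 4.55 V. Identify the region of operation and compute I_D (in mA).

Triode; I_D = 1.78 mA

V_SG = V_S − V_G = 4.87 − 3.1 = 1.77 V; V_SD = V_S − V_D = 4.87 − 4.55 = 0.32 V.
V_ov = V_SG − |V_tp| = 1.77 − 0.71 = 1.06 V.
Since V_SD = 0.32 V < V_ov = 1.06 V, the device is in the triode region.
I_D = k_p [V_ov · V_SD − ½ V_SD²] = 6.17 × [1.06 × 0.32 − 0.5 × 0.32²] = 1.78 mA.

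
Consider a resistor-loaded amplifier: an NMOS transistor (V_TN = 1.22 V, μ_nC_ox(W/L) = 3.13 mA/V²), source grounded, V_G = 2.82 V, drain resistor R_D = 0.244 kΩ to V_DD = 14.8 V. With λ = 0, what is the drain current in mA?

I_D = 4.01 mA

V_GS = V_G = 2.82 V, so V_ov = 2.82 − 1.22 = 1.6 V.
Assume saturation: I_D = ½ k_n V_ov² = 0.5 × 3.13 × 1.6² = 4.01 mA, giving V_DS = V_DD − I_D R_D = 14.8 − 4.01 × 0.244 = 13.8 V.
V_DS = 13.8 V ≥ V_ov = 1.6 V, confirming saturation.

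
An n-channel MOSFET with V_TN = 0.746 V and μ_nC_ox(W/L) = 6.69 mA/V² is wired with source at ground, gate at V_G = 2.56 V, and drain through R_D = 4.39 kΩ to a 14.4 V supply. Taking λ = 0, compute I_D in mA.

V_GS = V_G = 2.56 V, so V_ov = 2.56 − 0.746 = 1.81 V.
Assume saturation: I_D = ½ k_n V_ov² = 0.5 × 6.69 × 1.81² = 11 mA, giving V_DS = V_DD − I_D R_D = 14.4 − 11 × 4.39 = -33.9 V.
But -33.9 V < V_ov = 1.81 V, so the device is actually in triode.
In triode I_D = k_n[V_ov V_DS − ½ V_DS²] and I_D = (V_DD − V_DS)/R_D. Equating: 14.7 V_DS² − 54.28 V_DS + 14.4 = 0, giving V_DS = 0.288 V (the root below V_ov).
I_D = (14.4 − 0.288) / 4.39 = 3.21 mA.

I_D = 3.21 mA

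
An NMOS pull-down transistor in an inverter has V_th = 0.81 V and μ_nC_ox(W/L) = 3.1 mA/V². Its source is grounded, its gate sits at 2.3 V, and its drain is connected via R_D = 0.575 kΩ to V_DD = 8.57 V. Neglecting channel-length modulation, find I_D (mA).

V_GS = V_G = 2.3 V, so V_ov = 2.3 − 0.81 = 1.49 V.
Assume saturation: I_D = ½ k_n V_ov² = 0.5 × 3.1 × 1.49² = 3.44 mA, giving V_DS = V_DD − I_D R_D = 8.57 − 3.44 × 0.575 = 6.59 V.
V_DS = 6.59 V ≥ V_ov = 1.49 V, confirming saturation.

I_D = 3.44 mA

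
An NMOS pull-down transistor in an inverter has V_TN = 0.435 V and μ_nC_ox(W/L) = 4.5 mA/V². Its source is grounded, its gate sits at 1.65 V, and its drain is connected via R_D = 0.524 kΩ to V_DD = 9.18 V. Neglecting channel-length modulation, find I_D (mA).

I_D = 3.32 mA

V_GS = V_G = 1.65 V, so V_ov = 1.65 − 0.435 = 1.21 V.
Assume saturation: I_D = ½ k_n V_ov² = 0.5 × 4.5 × 1.21² = 3.32 mA, giving V_DS = V_DD − I_D R_D = 9.18 − 3.32 × 0.524 = 7.44 V.
V_DS = 7.44 V ≥ V_ov = 1.21 V, confirming saturation.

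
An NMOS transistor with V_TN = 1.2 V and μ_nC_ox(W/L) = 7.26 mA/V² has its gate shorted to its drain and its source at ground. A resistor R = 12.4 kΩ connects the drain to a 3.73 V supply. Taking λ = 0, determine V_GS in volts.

With gate tied to drain, V_GS = V_DS ≥ V_GS − V_TN, so the device is in saturation.
KCL at the drain: ½ k_n (V_GS − V_TN)² = (V_DD − V_GS)/R.
Let x = V_GS − 1.2. Then 45 x² + x − 2.53 = 0, giving x = 0.226 V (positive root), so V_GS = 1.43 V.
I_D = (V_DD − V_GS)/R = (3.73 − 1.43) / 12.4 = 0.186 mA.

V_GS = 1.43 V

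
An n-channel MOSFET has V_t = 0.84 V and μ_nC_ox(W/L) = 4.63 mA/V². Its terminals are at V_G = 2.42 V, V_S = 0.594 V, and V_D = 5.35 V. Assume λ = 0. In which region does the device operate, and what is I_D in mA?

Saturation; I_D = 2.25 mA

V_GS = V_G − V_S = 2.42 − 0.594 = 1.83 V; V_DS = V_D − V_S = 5.35 − 0.594 = 4.76 V.
V_ov = V_GS − V_t = 1.83 − 0.84 = 0.986 V.
Since V_DS = 4.76 V ≥ V_ov = 0.986 V, the device is in saturation.
I_D = ½ k_n V_ov² = 0.5 × 4.63 × 0.986² = 2.25 mA.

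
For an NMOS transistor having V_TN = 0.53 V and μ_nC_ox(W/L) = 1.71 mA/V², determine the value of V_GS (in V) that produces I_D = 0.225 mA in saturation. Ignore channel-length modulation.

V_GS = 1.04 V

In saturation I_D = ½ k_n (V_GS − V_TN)², so V_GS − V_TN = √(2 I_D / k_n) = √(2 × 0.225 / 1.71) = 0.513 V.
V_GS = 0.53 + 0.513 = 1.04 V.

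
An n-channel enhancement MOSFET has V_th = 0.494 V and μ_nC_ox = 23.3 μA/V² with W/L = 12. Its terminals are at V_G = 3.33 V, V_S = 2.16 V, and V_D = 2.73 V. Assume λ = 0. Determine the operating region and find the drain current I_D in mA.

Triode; I_D = 0.0623 mA

V_GS = V_G − V_S = 3.33 − 2.16 = 1.17 V; V_DS = V_D − V_S = 2.73 − 2.16 = 0.57 V.
k_n = μ_nC_ox · (W/L) = 0.2796 mA/V².
V_ov = V_GS − V_th = 1.17 − 0.494 = 0.676 V.
Since V_DS = 0.57 V < V_ov = 0.676 V, the device is in the triode region.
I_D = k_n [V_ov · V_DS − ½ V_DS²] = 0.2796 × [0.676 × 0.57 − 0.5 × 0.57²] = 0.0623 mA.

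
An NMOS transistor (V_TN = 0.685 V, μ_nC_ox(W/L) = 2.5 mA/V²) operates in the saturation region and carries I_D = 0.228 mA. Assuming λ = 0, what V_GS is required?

V_GS = 1.11 V

In saturation I_D = ½ k_n (V_GS − V_TN)², so V_GS − V_TN = √(2 I_D / k_n) = √(2 × 0.228 / 2.5) = 0.427 V.
V_GS = 0.685 + 0.427 = 1.11 V.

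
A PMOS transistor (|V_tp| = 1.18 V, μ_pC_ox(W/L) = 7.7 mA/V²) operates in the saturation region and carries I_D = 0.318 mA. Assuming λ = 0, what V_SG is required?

In saturation I_D = ½ k_p (V_SG − |V_tp|)², so V_SG − |V_tp| = √(2 I_D / k_p) = √(2 × 0.318 / 7.7) = 0.287 V.
V_SG = 1.18 + 0.287 = 1.47 V.

V_SG = 1.47 V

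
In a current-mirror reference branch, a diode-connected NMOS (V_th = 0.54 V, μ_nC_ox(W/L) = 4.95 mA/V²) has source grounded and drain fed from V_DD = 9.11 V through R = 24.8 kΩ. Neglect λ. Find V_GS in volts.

V_GS = 0.906 V

With gate tied to drain, V_GS = V_DS ≥ V_GS − V_th, so the device is in saturation.
KCL at the drain: ½ k_n (V_GS − V_th)² = (V_DD − V_GS)/R.
Let x = V_GS − 0.54. Then 61.4 x² + x − 8.57 = 0, giving x = 0.366 V (positive root), so V_GS = 0.906 V.
I_D = (V_DD − V_GS)/R = (9.11 − 0.906) / 24.8 = 0.331 mA.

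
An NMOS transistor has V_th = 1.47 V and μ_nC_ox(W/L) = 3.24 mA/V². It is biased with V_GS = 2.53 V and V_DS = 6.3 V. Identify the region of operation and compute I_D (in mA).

Saturation; I_D = 1.82 mA

V_ov = V_GS − V_th = 2.53 − 1.47 = 1.06 V.
Since V_DS = 6.3 V ≥ V_ov = 1.06 V, the device is in saturation.
I_D = ½ k_n V_ov² = 0.5 × 3.24 × 1.06² = 1.82 mA.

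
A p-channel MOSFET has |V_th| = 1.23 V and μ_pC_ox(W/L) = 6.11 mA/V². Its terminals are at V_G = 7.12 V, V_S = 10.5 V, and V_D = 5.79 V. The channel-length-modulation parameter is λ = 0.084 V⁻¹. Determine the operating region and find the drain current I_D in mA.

V_SG = V_S − V_G = 10.5 − 7.12 = 3.38 V; V_SD = V_S − V_D = 10.5 − 5.79 = 4.71 V.
V_ov = V_SG − |V_th| = 3.38 − 1.23 = 2.15 V.
Since V_SD = 4.71 V ≥ V_ov = 2.15 V, the device is in saturation.
I_D = ½ k_p V_ov² (1 + λ V_SD) = 0.5 × 6.11 × 2.15² × (1 + 0.084 × 4.71) = 19.7 mA.

Saturation; I_D = 19.7 mA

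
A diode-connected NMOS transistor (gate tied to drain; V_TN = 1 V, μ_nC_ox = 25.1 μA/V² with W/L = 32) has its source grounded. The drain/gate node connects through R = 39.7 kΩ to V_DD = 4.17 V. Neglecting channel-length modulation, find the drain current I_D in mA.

With gate tied to drain, V_GS = V_DS ≥ V_GS − V_TN, so the device is in saturation.
k_n = μ_nC_ox · (W/L) = 0.8032 mA/V².
KCL at the drain: ½ k_n (V_GS − V_TN)² = (V_DD − V_GS)/R.
Let x = V_GS − 1. Then 15.9 x² + x − 3.17 = 0, giving x = 0.416 V (positive root), so V_GS = 1.42 V.
I_D = (V_DD − V_GS)/R = (4.17 − 1.42) / 39.7 = 0.0694 mA.

I_D = 0.0694 mA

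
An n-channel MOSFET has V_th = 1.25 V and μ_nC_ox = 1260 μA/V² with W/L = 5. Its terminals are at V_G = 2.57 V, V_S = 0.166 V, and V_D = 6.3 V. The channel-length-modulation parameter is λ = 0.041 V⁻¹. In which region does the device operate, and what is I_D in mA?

Saturation; I_D = 5.25 mA

V_GS = V_G − V_S = 2.57 − 0.166 = 2.4 V; V_DS = V_D − V_S = 6.3 − 0.166 = 6.13 V.
k_n = μ_nC_ox · (W/L) = 6.3 mA/V².
V_ov = V_GS − V_th = 2.4 − 1.25 = 1.15 V.
Since V_DS = 6.13 V ≥ V_ov = 1.15 V, the device is in saturation.
I_D = ½ k_n V_ov² (1 + λ V_DS) = 0.5 × 6.3 × 1.15² × (1 + 0.041 × 6.13) = 5.25 mA.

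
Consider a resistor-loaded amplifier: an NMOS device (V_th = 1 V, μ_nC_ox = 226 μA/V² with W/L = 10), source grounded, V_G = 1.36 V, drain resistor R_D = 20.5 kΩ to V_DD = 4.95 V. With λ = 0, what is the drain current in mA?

I_D = 0.146 mA

V_GS = V_G = 1.36 V, so V_ov = 1.36 − 1 = 0.36 V.
k_n = μ_nC_ox · (W/L) = 2.26 mA/V².
Assume saturation: I_D = ½ k_n V_ov² = 0.5 × 2.26 × 0.36² = 0.146 mA, giving V_DS = V_DD − I_D R_D = 4.95 − 0.146 × 20.5 = 1.95 V.
V_DS = 1.95 V ≥ V_ov = 0.36 V, confirming saturation.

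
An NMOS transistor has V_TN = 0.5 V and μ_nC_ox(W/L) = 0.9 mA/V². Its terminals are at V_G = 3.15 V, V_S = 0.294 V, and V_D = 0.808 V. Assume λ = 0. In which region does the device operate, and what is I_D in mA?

Triode; I_D = 0.971 mA

V_GS = V_G − V_S = 3.15 − 0.294 = 2.86 V; V_DS = V_D − V_S = 0.808 − 0.294 = 0.514 V.
V_ov = V_GS − V_TN = 2.86 − 0.5 = 2.36 V.
Since V_DS = 0.514 V < V_ov = 2.36 V, the device is in the triode region.
I_D = k_n [V_ov · V_DS − ½ V_DS²] = 0.9 × [2.36 × 0.514 − 0.5 × 0.514²] = 0.971 mA.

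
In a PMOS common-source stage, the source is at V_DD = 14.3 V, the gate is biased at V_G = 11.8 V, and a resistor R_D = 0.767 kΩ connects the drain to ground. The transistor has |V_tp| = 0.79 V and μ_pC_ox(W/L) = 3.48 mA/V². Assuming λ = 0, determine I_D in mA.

V_SG = V_DD − V_G = 14.3 − 11.8 = 2.5 V, so V_ov = 2.5 − 0.79 = 1.71 V.
Assume saturation: I_D = ½ k_p V_ov² = 0.5 × 3.48 × 1.71² = 5.09 mA, giving V_SD = V_DD − I_D R_D = 14.3 − 5.09 × 0.767 = 10.4 V.
V_SD = 10.4 V ≥ V_ov = 1.71 V, confirming saturation.

I_D = 5.09 mA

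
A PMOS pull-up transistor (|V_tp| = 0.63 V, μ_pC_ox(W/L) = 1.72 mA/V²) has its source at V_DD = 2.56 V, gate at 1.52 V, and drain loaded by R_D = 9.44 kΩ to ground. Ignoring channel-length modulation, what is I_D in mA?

I_D = 0.145 mA

V_SG = V_DD − V_G = 2.56 − 1.52 = 1.04 V, so V_ov = 1.04 − 0.63 = 0.41 V.
Assume saturation: I_D = ½ k_p V_ov² = 0.5 × 1.72 × 0.41² = 0.145 mA, giving V_SD = V_DD − I_D R_D = 2.56 − 0.145 × 9.44 = 1.2 V.
V_SD = 1.2 V ≥ V_ov = 0.41 V, confirming saturation.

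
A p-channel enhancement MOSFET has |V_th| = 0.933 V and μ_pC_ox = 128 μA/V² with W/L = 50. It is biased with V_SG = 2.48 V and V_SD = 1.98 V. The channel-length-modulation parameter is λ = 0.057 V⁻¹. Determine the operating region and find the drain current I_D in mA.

Saturation; I_D = 8.52 mA

k_p = μ_pC_ox · (W/L) = 6.4 mA/V².
V_ov = V_SG − |V_th| = 2.48 − 0.933 = 1.55 V.
Since V_SD = 1.98 V ≥ V_ov = 1.55 V, the device is in saturation.
I_D = ½ k_p V_ov² (1 + λ V_SD) = 0.5 × 6.4 × 1.55² × (1 + 0.057 × 1.98) = 8.52 mA.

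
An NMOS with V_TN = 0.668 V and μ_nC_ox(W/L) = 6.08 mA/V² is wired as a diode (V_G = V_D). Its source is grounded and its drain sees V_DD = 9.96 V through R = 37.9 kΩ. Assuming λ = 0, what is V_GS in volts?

With gate tied to drain, V_GS = V_DS ≥ V_GS − V_TN, so the device is in saturation.
KCL at the drain: ½ k_n (V_GS − V_TN)² = (V_DD − V_GS)/R.
Let x = V_GS − 0.668. Then 115 x² + x − 9.292 = 0, giving x = 0.28 V (positive root), so V_GS = 0.948 V.
I_D = (V_DD − V_GS)/R = (9.96 − 0.948) / 37.9 = 0.238 mA.

V_GS = 0.948 V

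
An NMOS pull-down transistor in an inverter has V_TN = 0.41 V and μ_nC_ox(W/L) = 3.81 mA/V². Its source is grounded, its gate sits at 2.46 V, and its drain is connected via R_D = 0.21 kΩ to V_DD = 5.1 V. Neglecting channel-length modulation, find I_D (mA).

I_D = 8.01 mA

V_GS = V_G = 2.46 V, so V_ov = 2.46 − 0.41 = 2.05 V.
Assume saturation: I_D = ½ k_n V_ov² = 0.5 × 3.81 × 2.05² = 8.01 mA, giving V_DS = V_DD − I_D R_D = 5.1 − 8.01 × 0.21 = 3.42 V.
V_DS = 3.42 V ≥ V_ov = 2.05 V, confirming saturation.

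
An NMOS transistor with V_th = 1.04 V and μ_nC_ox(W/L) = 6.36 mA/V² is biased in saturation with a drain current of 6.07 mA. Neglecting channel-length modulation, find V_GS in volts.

In saturation I_D = ½ k_n (V_GS − V_th)², so V_GS − V_th = √(2 I_D / k_n) = √(2 × 6.07 / 6.36) = 1.38 V.
V_GS = 1.04 + 1.38 = 2.42 V.

V_GS = 2.42 V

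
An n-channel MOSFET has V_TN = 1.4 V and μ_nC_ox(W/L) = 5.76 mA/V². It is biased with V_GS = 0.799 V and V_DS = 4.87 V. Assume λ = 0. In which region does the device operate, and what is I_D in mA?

V_GS = 0.799 V < V_TN = 1.4 V, so the transistor is in cutoff.

Cutoff; I_D = 0 mA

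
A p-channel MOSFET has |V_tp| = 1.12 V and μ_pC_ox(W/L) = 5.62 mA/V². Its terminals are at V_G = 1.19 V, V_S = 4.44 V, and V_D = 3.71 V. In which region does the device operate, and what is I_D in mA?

Triode; I_D = 7.24 mA

V_SG = V_S − V_G = 4.44 − 1.19 = 3.25 V; V_SD = V_S − V_D = 4.44 − 3.71 = 0.73 V.
V_ov = V_SG − |V_tp| = 3.25 − 1.12 = 2.13 V.
Since V_SD = 0.73 V < V_ov = 2.13 V, the device is in the triode region.
I_D = k_p [V_ov · V_SD − ½ V_SD²] = 5.62 × [2.13 × 0.73 − 0.5 × 0.73²] = 7.24 mA.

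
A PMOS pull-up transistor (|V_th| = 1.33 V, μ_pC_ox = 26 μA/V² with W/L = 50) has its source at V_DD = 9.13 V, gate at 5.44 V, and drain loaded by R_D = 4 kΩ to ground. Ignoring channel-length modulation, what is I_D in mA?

I_D = 2.08 mA

V_SG = V_DD − V_G = 9.13 − 5.44 = 3.69 V, so V_ov = 3.69 − 1.33 = 2.36 V.
k_p = μ_pC_ox · (W/L) = 1.3 mA/V².
Assume saturation: I_D = ½ k_p V_ov² = 0.5 × 1.3 × 2.36² = 3.62 mA, giving V_SD = V_DD − I_D R_D = 9.13 − 3.62 × 4 = -5.35 V.
But -5.35 V < V_ov = 2.36 V, so the device is actually in triode.
In triode I_D = k_p[V_ov V_SD − ½ V_SD²] and I_D = (V_DD − V_SD)/R_D. Equating: 2.6 V_SD² − 13.27 V_SD + 9.13 = 0, giving V_SD = 0.819 V (the root below V_ov).
I_D = (9.13 − 0.819) / 4 = 2.08 mA.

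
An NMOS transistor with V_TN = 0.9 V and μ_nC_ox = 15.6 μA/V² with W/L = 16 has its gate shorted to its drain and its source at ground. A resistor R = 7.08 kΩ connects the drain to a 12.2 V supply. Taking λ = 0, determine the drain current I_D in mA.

With gate tied to drain, V_GS = V_DS ≥ V_GS − V_TN, so the device is in saturation.
k_n = μ_nC_ox · (W/L) = 0.2496 mA/V².
KCL at the drain: ½ k_n (V_GS − V_TN)² = (V_DD − V_GS)/R.
Let x = V_GS − 0.9. Then 0.884 x² + x − 11.3 = 0, giving x = 3.05 V (positive root), so V_GS = 3.95 V.
I_D = (V_DD − V_GS)/R = (12.2 − 3.95) / 7.08 = 1.16 mA.

I_D = 1.16 mA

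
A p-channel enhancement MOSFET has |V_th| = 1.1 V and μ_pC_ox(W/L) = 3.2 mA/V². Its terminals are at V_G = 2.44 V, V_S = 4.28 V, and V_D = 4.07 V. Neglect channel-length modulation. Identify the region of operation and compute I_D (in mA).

V_SG = V_S − V_G = 4.28 − 2.44 = 1.84 V; V_SD = V_S − V_D = 4.28 − 4.07 = 0.21 V.
V_ov = V_SG − |V_th| = 1.84 − 1.1 = 0.74 V.
Since V_SD = 0.21 V < V_ov = 0.74 V, the device is in the triode region.
I_D = k_p [V_ov · V_SD − ½ V_SD²] = 3.2 × [0.74 × 0.21 − 0.5 × 0.21²] = 0.427 mA.

Triode; I_D = 0.427 mA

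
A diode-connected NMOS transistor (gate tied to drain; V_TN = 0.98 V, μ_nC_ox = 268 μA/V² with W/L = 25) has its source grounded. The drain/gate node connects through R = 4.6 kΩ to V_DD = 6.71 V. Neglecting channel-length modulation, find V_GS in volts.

V_GS = 1.56 V

With gate tied to drain, V_GS = V_DS ≥ V_GS − V_TN, so the device is in saturation.
k_n = μ_nC_ox · (W/L) = 6.7 mA/V².
KCL at the drain: ½ k_n (V_GS − V_TN)² = (V_DD − V_GS)/R.
Let x = V_GS − 0.98. Then 15.4 x² + x − 5.73 = 0, giving x = 0.578 V (positive root), so V_GS = 1.56 V.
I_D = (V_DD − V_GS)/R = (6.71 − 1.56) / 4.6 = 1.12 mA.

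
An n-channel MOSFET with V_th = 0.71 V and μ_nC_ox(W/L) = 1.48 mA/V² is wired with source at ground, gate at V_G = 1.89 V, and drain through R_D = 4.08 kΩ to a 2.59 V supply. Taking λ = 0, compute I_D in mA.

V_GS = V_G = 1.89 V, so V_ov = 1.89 − 0.71 = 1.18 V.
Assume saturation: I_D = ½ k_n V_ov² = 0.5 × 1.48 × 1.18² = 1.03 mA, giving V_DS = V_DD − I_D R_D = 2.59 − 1.03 × 4.08 = -1.61 V.
But -1.61 V < V_ov = 1.18 V, so the device is actually in triode.
In triode I_D = k_n[V_ov V_DS − ½ V_DS²] and I_D = (V_DD − V_DS)/R_D. Equating: 3.02 V_DS² − 8.125 V_DS + 2.59 = 0, giving V_DS = 0.369 V (the root below V_ov).
I_D = (2.59 − 0.369) / 4.08 = 0.544 mA.

I_D = 0.544 mA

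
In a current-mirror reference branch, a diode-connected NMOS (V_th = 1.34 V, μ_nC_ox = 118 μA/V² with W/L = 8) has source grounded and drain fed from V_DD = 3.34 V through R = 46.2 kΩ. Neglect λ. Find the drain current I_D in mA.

With gate tied to drain, V_GS = V_DS ≥ V_GS − V_th, so the device is in saturation.
k_n = μ_nC_ox · (W/L) = 0.944 mA/V².
KCL at the drain: ½ k_n (V_GS − V_th)² = (V_DD − V_GS)/R.
Let x = V_GS − 1.34. Then 21.8 x² + x − 2 = 0, giving x = 0.281 V (positive root), so V_GS = 1.62 V.
I_D = (V_DD − V_GS)/R = (3.34 − 1.62) / 46.2 = 0.0372 mA.

I_D = 0.0372 mA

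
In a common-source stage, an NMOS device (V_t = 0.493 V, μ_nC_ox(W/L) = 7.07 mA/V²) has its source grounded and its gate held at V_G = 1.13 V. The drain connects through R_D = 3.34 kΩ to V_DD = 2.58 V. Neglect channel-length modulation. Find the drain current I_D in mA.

I_D = 0.717 mA

V_GS = V_G = 1.13 V, so V_ov = 1.13 − 0.493 = 0.637 V.
Assume saturation: I_D = ½ k_n V_ov² = 0.5 × 7.07 × 0.637² = 1.43 mA, giving V_DS = V_DD − I_D R_D = 2.58 − 1.43 × 3.34 = -2.21 V.
But -2.21 V < V_ov = 0.637 V, so the device is actually in triode.
In triode I_D = k_n[V_ov V_DS − ½ V_DS²] and I_D = (V_DD − V_DS)/R_D. Equating: 11.8 V_DS² − 16.04 V_DS + 2.58 = 0, giving V_DS = 0.186 V (the root below V_ov).
I_D = (2.58 − 0.186) / 3.34 = 0.717 mA.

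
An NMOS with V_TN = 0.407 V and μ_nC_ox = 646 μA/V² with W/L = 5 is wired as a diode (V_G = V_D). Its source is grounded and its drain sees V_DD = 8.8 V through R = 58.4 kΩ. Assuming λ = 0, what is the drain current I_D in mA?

I_D = 0.139 mA

With gate tied to drain, V_GS = V_DS ≥ V_GS − V_TN, so the device is in saturation.
k_n = μ_nC_ox · (W/L) = 3.23 mA/V².
KCL at the drain: ½ k_n (V_GS − V_TN)² = (V_DD − V_GS)/R.
Let x = V_GS − 0.407. Then 94.3 x² + x − 8.393 = 0, giving x = 0.293 V (positive root), so V_GS = 0.7 V.
I_D = (V_DD − V_GS)/R = (8.8 − 0.7) / 58.4 = 0.139 mA.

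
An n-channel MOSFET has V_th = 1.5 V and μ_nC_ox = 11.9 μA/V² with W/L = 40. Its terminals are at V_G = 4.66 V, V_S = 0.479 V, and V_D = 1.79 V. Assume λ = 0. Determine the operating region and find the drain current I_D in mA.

V_GS = V_G − V_S = 4.66 − 0.479 = 4.18 V; V_DS = V_D − V_S = 1.79 − 0.479 = 1.31 V.
k_n = μ_nC_ox · (W/L) = 0.476 mA/V².
V_ov = V_GS − V_th = 4.18 − 1.5 = 2.68 V.
Since V_DS = 1.31 V < V_ov = 2.68 V, the device is in the triode region.
I_D = k_n [V_ov · V_DS − ½ V_DS²] = 0.476 × [2.68 × 1.31 − 0.5 × 1.31²] = 1.26 mA.

Triode; I_D = 1.26 mA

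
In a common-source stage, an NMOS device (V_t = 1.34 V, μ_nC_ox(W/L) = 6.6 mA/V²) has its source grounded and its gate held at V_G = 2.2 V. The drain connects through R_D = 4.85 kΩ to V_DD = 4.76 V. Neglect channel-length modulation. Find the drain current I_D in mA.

V_GS = V_G = 2.2 V, so V_ov = 2.2 − 1.34 = 0.86 V.
Assume saturation: I_D = ½ k_n V_ov² = 0.5 × 6.6 × 0.86² = 2.44 mA, giving V_DS = V_DD − I_D R_D = 4.76 − 2.44 × 4.85 = -7.08 V.
But -7.08 V < V_ov = 0.86 V, so the device is actually in triode.
In triode I_D = k_n[V_ov V_DS − ½ V_DS²] and I_D = (V_DD − V_DS)/R_D. Equating: 16 V_DS² − 28.53 V_DS + 4.76 = 0, giving V_DS = 0.186 V (the root below V_ov).
I_D = (4.76 − 0.186) / 4.85 = 0.943 mA.

I_D = 0.943 mA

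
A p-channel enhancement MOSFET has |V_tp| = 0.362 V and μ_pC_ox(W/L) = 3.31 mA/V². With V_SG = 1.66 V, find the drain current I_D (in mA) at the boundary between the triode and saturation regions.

At the boundary V_SD = V_ov = V_SG − |V_tp| = 1.66 − 0.362 = 1.3 V.
I_D = ½ k_p V_ov² = 0.5 × 3.31 × 1.3² = 2.79 mA.

I_D = 2.79 mA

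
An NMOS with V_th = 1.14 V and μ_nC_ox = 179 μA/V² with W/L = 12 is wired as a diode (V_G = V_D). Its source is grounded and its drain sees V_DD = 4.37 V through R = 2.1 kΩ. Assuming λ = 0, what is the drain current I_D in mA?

I_D = 1.06 mA

With gate tied to drain, V_GS = V_DS ≥ V_GS − V_th, so the device is in saturation.
k_n = μ_nC_ox · (W/L) = 2.148 mA/V².
KCL at the drain: ½ k_n (V_GS − V_th)² = (V_DD − V_GS)/R.
Let x = V_GS − 1.14. Then 2.26 x² + x − 3.23 = 0, giving x = 0.995 V (positive root), so V_GS = 2.14 V.
I_D = (V_DD − V_GS)/R = (4.37 − 2.14) / 2.1 = 1.06 mA.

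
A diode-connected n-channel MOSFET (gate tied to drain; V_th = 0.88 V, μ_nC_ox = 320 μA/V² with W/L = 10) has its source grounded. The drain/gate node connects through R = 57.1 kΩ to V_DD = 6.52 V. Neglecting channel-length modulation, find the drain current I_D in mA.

I_D = 0.0945 mA

With gate tied to drain, V_GS = V_DS ≥ V_GS − V_th, so the device is in saturation.
k_n = μ_nC_ox · (W/L) = 3.2 mA/V².
KCL at the drain: ½ k_n (V_GS − V_th)² = (V_DD − V_GS)/R.
Let x = V_GS − 0.88. Then 91.4 x² + x − 5.64 = 0, giving x = 0.243 V (positive root), so V_GS = 1.12 V.
I_D = (V_DD − V_GS)/R = (6.52 − 1.12) / 57.1 = 0.0945 mA.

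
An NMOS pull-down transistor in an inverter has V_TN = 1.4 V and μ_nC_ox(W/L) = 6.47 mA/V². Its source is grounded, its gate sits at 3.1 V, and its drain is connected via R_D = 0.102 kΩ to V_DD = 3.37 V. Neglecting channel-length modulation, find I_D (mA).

V_GS = V_G = 3.1 V, so V_ov = 3.1 − 1.4 = 1.7 V.
Assume saturation: I_D = ½ k_n V_ov² = 0.5 × 6.47 × 1.7² = 9.35 mA, giving V_DS = V_DD − I_D R_D = 3.37 − 9.35 × 0.102 = 2.42 V.
V_DS = 2.42 V ≥ V_ov = 1.7 V, confirming saturation.

I_D = 9.35 mA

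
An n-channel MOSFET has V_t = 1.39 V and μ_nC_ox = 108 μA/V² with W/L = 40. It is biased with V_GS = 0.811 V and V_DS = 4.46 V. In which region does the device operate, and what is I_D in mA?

Cutoff; I_D = 0 mA

V_GS = 0.811 V < V_t = 1.39 V, so the transistor is in cutoff.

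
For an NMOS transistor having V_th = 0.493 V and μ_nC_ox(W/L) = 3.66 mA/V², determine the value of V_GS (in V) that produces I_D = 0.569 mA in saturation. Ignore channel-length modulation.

V_GS = 1.05 V

In saturation I_D = ½ k_n (V_GS − V_th)², so V_GS − V_th = √(2 I_D / k_n) = √(2 × 0.569 / 3.66) = 0.558 V.
V_GS = 0.493 + 0.558 = 1.05 V.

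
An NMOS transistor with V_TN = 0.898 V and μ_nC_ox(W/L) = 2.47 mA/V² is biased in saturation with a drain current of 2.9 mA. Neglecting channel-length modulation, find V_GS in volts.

V_GS = 2.43 V

In saturation I_D = ½ k_n (V_GS − V_TN)², so V_GS − V_TN = √(2 I_D / k_n) = √(2 × 2.9 / 2.47) = 1.53 V.
V_GS = 0.898 + 1.53 = 2.43 V.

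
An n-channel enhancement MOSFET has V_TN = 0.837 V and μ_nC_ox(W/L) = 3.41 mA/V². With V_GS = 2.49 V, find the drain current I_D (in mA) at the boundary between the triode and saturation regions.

At the boundary V_DS = V_ov = V_GS − V_TN = 2.49 − 0.837 = 1.65 V.
I_D = ½ k_n V_ov² = 0.5 × 3.41 × 1.65² = 4.66 mA.

I_D = 4.66 mA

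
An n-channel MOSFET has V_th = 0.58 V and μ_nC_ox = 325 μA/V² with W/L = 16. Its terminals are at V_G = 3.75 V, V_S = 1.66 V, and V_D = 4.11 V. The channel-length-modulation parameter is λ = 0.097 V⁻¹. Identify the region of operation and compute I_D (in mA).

V_GS = V_G − V_S = 3.75 − 1.66 = 2.09 V; V_DS = V_D − V_S = 4.11 − 1.66 = 2.45 V.
k_n = μ_nC_ox · (W/L) = 5.2 mA/V².
V_ov = V_GS − V_th = 2.09 − 0.58 = 1.51 V.
Since V_DS = 2.45 V ≥ V_ov = 1.51 V, the device is in saturation.
I_D = ½ k_n V_ov² (1 + λ V_DS) = 0.5 × 5.2 × 1.51² × (1 + 0.097 × 2.45) = 7.34 mA.

Saturation; I_D = 7.34 mA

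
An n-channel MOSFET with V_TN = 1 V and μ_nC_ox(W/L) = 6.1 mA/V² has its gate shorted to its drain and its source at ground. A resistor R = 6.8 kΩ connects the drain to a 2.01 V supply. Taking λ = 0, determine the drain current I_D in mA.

I_D = 0.119 mA

With gate tied to drain, V_GS = V_DS ≥ V_GS − V_TN, so the device is in saturation.
KCL at the drain: ½ k_n (V_GS − V_TN)² = (V_DD − V_GS)/R.
Let x = V_GS − 1. Then 20.7 x² + x − 1.01 = 0, giving x = 0.198 V (positive root), so V_GS = 1.2 V.
I_D = (V_DD − V_GS)/R = (2.01 − 1.2) / 6.8 = 0.119 mA.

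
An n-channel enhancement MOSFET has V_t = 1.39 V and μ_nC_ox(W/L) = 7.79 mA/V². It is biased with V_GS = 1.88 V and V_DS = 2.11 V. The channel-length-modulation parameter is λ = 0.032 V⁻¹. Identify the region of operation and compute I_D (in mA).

V_ov = V_GS − V_t = 1.88 − 1.39 = 0.49 V.
Since V_DS = 2.11 V ≥ V_ov = 0.49 V, the device is in saturation.
I_D = ½ k_n V_ov² (1 + λ V_DS) = 0.5 × 7.79 × 0.49² × (1 + 0.032 × 2.11) = 0.998 mA.

Saturation; I_D = 0.998 mA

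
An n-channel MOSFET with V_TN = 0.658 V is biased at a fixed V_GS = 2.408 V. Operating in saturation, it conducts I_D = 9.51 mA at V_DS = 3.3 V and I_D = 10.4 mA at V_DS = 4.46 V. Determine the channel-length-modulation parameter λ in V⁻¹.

λ = 0.110 V⁻¹

With V_GS fixed, I_D ∝ (1 + λ V_DS) in saturation, so I_D2/I_D1 = (1 + λ V_DS2)/(1 + λ V_DS1).
10.4/9.51 = 1.094 = (1 + 4.46 λ)/(1 + 3.3 λ).
Solving: λ (I_D1 V_DS2 − I_D2 V_DS1) = I_D2 − I_D1, so λ = (10.4 − 9.51) / (9.51 × 4.46 − 10.4 × 3.3) = 0.89 / 8.09 = 0.11 V⁻¹.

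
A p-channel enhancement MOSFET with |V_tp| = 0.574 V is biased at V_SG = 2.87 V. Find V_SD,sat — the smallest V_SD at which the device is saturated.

V_SD,sat = 2.30 V

The boundary between triode and saturation is V_SD = V_SG − |V_tp| = V_ov.
V_ov = 2.87 − 0.574 = 2.3 V.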